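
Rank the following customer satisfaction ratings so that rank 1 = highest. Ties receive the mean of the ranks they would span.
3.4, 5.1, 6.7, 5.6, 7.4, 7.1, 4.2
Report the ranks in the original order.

Sorted (descending): 7.4, 7.1, 6.7, 5.6, 5.1, 4.2, 3.4
No ties — each value takes its position as its rank.

7, 5, 3, 4, 1, 2, 6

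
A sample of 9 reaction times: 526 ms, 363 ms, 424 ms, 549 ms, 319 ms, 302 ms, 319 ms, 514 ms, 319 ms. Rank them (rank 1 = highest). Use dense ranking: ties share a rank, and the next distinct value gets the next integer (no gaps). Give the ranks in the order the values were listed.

Sorted (descending): 549, 526, 514, 424, 363, 319, 319, 319, 302
The 3 values of 319 share dense rank 6.
Remaining distinct values take the next consecutive integers.

2, 5, 4, 1, 6, 7, 6, 3, 6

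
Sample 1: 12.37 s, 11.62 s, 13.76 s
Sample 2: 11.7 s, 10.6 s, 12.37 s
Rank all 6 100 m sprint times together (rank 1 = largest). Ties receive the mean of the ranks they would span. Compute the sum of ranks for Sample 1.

Sorted (descending): 13.76, 12.37, 12.37, 11.7, 11.62, 10.6
The 2 values of 12.37 occupy positions 2–3 → average rank (2+3)/2 = 2.5.
Sample 1 values → pooled ranks: 12.37→2.5, 11.62→5, 13.76→1
Rank sum = 2.5 + 5 + 1 = 8.5

8.5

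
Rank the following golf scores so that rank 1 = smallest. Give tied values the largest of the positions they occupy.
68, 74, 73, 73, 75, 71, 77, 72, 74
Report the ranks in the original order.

Sorted (ascending): 68, 71, 72, 73, 73, 74, 74, 75, 77
The 2 values of 73 occupy positions 4–5 → each gets rank 5.
The 2 values of 74 occupy positions 6–7 → each gets rank 7.

1, 7, 5, 5, 8, 2, 9, 3, 7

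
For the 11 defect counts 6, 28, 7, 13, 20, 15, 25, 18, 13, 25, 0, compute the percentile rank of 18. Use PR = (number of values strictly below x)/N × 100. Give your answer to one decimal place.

54.5

N = 11.
Strictly below 18: 6. Equal to 18: 1.
PR = 6/11 × 100 = 54.5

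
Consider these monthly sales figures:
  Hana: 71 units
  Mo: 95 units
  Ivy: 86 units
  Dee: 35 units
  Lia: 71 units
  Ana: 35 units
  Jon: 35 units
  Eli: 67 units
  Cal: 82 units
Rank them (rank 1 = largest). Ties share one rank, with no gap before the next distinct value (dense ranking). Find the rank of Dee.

6

Sorted (descending): 95, 86, 82, 71, 71, 67, 35, 35, 35
The 2 values of 71 share dense rank 4.
The 3 values of 35 share dense rank 6.
Remaining distinct values take the next consecutive integers.
Dee has value 35 units → rank 6.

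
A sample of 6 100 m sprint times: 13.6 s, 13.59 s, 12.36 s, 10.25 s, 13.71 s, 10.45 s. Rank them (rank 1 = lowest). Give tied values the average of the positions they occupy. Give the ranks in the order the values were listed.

5, 4, 3, 1, 6, 2

Sorted (ascending): 10.25, 10.45, 12.36, 13.59, 13.6, 13.71
No ties — each value takes its position as its rank.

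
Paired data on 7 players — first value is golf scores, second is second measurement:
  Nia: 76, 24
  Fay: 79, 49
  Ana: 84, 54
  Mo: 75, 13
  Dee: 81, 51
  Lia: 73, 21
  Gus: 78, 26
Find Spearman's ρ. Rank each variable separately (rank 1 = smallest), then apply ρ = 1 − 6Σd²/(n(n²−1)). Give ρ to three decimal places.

Ranks of variable 1: 3, 5, 7, 2, 6, 1, 4
Ranks of variable 2: 3, 5, 7, 1, 6, 2, 4
d = r₁ − r₂: 0, 0, 0, 1, 0, -1, 0
d²: 0, 0, 0, 1, 0, 1, 0; Σd² = 2
ρ = 1 − 6·2/(7·48) = 1 − 12/336 = 0.964

0.964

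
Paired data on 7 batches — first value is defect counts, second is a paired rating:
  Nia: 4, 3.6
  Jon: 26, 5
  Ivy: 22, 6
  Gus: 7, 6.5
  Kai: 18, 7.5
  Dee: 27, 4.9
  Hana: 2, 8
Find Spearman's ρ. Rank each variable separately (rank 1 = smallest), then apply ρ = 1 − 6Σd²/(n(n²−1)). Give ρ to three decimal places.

Ranks of variable 1: 2, 6, 5, 3, 4, 7, 1
Ranks of variable 2: 1, 3, 4, 5, 6, 2, 7
d = r₁ − r₂: 1, 3, 1, -2, -2, 5, -6
d²: 1, 9, 1, 4, 4, 25, 36; Σd² = 80
ρ = 1 − 6·80/(7·48) = 1 − 480/336 = -0.429

-0.429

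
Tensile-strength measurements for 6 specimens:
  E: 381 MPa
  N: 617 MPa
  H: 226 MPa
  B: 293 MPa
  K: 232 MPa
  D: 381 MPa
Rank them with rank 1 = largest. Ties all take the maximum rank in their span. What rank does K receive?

5

Sorted (descending): 617, 381, 381, 293, 232, 226
The 2 values of 381 occupy positions 2–3 → each gets rank 3.
K has value 232 MPa → rank 5.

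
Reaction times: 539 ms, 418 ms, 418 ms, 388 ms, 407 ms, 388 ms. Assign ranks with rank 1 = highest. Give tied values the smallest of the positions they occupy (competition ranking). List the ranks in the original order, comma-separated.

1, 2, 2, 5, 4, 5

Sorted (descending): 539, 418, 418, 407, 388, 388
The 2 values of 418 occupy positions 2–3 → each gets rank 2.
The 2 values of 388 occupy positions 5–6 → each gets rank 5.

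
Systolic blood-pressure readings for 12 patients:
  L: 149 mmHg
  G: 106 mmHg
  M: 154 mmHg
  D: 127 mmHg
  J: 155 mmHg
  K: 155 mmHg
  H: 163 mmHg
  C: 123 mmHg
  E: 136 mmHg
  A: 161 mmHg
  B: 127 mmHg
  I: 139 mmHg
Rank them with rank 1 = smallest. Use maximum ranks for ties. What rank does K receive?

10

Sorted (ascending): 106, 123, 127, 127, 136, 139, 149, 154, 155, 155, 161, 163
The 2 values of 127 occupy positions 3–4 → each gets rank 4.
The 2 values of 155 occupy positions 9–10 → each gets rank 10.
K has value 155 mmHg → rank 10.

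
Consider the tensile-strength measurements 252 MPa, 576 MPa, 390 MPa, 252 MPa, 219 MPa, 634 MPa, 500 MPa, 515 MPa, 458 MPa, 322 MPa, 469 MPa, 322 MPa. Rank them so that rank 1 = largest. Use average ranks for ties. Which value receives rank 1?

634

Sorted (descending): 634, 576, 515, 500, 469, 458, 390, 322, 322, 252, 252, 219
The 2 values of 322 occupy positions 8–9 → average rank (8+9)/2 = 8.5.
The 2 values of 252 occupy positions 10–11 → average rank (10+11)/2 = 10.5.
Rank 1 → value 634.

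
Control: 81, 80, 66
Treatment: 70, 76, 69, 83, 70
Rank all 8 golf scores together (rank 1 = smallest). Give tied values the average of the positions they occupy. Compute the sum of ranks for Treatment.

Sorted (ascending): 66, 69, 70, 70, 76, 80, 81, 83
The 2 values of 70 occupy positions 3–4 → average rank (3+4)/2 = 3.5.
Treatment values → pooled ranks: 70→3.5, 76→5, 69→2, 83→8, 70→3.5
Rank sum = 3.5 + 5 + 2 + 8 + 3.5 = 22

22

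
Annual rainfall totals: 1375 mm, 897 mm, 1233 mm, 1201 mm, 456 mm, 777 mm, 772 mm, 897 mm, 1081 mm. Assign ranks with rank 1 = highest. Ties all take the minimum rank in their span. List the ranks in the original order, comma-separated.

1, 5, 2, 3, 9, 7, 8, 5, 4

Sorted (descending): 1375, 1233, 1201, 1081, 897, 897, 777, 772, 456
The 2 values of 897 occupy positions 5–6 → each gets rank 5.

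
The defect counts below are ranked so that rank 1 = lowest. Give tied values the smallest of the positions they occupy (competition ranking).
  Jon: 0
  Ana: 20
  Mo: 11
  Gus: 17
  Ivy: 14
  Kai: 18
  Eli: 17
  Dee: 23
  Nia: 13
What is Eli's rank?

5

Sorted (ascending): 0, 11, 13, 14, 17, 17, 18, 20, 23
The 2 values of 17 occupy positions 5–6 → each gets rank 5.
Eli has value 17 → rank 5.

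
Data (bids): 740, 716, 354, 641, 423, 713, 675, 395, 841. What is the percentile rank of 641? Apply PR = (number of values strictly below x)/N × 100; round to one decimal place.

N = 9.
Strictly below 641: 3. Equal to 641: 1.
PR = 3/9 × 100 = 33.3

33.3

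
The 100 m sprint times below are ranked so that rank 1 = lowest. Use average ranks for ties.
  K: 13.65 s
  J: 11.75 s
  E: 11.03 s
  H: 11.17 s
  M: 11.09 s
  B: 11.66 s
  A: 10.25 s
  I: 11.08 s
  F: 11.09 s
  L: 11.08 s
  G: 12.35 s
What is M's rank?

5.5

Sorted (ascending): 10.25, 11.03, 11.08, 11.08, 11.09, 11.09, 11.17, 11.66, 11.75, 12.35, 13.65
The 2 values of 11.08 occupy positions 3–4 → average rank (3+4)/2 = 3.5.
The 2 values of 11.09 occupy positions 5–6 → average rank (5+6)/2 = 5.5.
M has value 11.09 s → rank 5.5.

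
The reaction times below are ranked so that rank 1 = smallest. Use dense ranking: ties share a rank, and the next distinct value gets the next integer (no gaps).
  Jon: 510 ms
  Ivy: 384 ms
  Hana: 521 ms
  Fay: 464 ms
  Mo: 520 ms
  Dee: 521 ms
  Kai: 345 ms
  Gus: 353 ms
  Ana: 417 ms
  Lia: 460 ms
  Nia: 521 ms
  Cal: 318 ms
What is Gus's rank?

3

Sorted (ascending): 318, 345, 353, 384, 417, 460, 464, 510, 520, 521, 521, 521
The 3 values of 521 share dense rank 10.
Remaining distinct values take the next consecutive integers.
Gus has value 353 ms → rank 3.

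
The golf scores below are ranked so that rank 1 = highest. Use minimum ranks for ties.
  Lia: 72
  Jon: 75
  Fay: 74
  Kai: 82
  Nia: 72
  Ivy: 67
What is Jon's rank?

2

Sorted (descending): 82, 75, 74, 72, 72, 67
The 2 values of 72 occupy positions 4–5 → each gets rank 4.
Jon has value 75 → rank 2.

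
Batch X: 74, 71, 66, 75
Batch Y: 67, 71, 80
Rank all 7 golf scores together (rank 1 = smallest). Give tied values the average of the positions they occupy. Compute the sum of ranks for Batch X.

Sorted (ascending): 66, 67, 71, 71, 74, 75, 80
The 2 values of 71 occupy positions 3–4 → average rank (3+4)/2 = 3.5.
Batch X values → pooled ranks: 74→5, 71→3.5, 66→1, 75→6
Rank sum = 5 + 3.5 + 1 + 6 = 15.5

15.5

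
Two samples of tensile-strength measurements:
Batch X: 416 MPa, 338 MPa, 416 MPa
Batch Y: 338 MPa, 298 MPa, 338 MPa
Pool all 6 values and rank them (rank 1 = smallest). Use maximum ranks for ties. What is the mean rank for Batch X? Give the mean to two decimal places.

5.33

Sorted (ascending): 298, 338, 338, 338, 416, 416
The 3 values of 338 occupy positions 2–4 → each gets rank 4.
The 2 values of 416 occupy positions 5–6 → each gets rank 6.
Batch X values → pooled ranks: 416→6, 338→4, 416→6
Mean rank = (6 + 4 + 6) / 3 = 5.33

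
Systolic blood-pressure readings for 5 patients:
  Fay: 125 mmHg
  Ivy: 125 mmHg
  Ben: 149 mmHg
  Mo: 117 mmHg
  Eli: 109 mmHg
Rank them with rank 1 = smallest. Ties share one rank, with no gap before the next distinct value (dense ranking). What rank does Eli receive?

Sorted (ascending): 109, 117, 125, 125, 149
The 2 values of 125 share dense rank 3.
Remaining distinct values take the next consecutive integers.
Eli has value 109 mmHg → rank 1.

1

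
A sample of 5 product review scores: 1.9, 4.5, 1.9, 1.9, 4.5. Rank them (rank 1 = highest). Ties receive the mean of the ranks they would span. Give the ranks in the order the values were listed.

4, 1.5, 4, 4, 1.5

Sorted (descending): 4.5, 4.5, 1.9, 1.9, 1.9
The 2 values of 4.5 occupy positions 1–2 → average rank (1+2)/2 = 1.5.
The 3 values of 1.9 occupy positions 3–5 → average rank 4.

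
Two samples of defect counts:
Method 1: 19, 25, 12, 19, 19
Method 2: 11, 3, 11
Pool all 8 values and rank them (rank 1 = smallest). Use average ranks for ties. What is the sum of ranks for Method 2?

Sorted (ascending): 3, 11, 11, 12, 19, 19, 19, 25
The 2 values of 11 occupy positions 2–3 → average rank (2+3)/2 = 2.5.
The 3 values of 19 occupy positions 5–7 → average rank 6.
Method 2 values → pooled ranks: 11→2.5, 3→1, 11→2.5
Rank sum = 2.5 + 1 + 2.5 = 6

6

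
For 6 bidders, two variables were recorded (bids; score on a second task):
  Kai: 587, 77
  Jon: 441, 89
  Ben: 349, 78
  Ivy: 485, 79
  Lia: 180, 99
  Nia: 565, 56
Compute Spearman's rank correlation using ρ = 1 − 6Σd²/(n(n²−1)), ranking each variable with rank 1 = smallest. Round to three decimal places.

-0.771

Ranks of variable 1: 6, 3, 2, 4, 1, 5
Ranks of variable 2: 2, 5, 3, 4, 6, 1
d = r₁ − r₂: 4, -2, -1, 0, -5, 4
d²: 16, 4, 1, 0, 25, 16; Σd² = 62
ρ = 1 − 6·62/(6·35) = 1 − 372/210 = -0.771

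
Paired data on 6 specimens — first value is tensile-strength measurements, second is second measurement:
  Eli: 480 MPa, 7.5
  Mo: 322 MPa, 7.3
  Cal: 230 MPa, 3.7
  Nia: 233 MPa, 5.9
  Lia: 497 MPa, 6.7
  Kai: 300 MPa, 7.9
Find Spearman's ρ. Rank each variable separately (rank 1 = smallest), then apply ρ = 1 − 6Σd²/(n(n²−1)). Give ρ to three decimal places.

Ranks of variable 1: 5, 4, 1, 2, 6, 3
Ranks of variable 2: 5, 4, 1, 2, 3, 6
d = r₁ − r₂: 0, 0, 0, 0, 3, -3
d²: 0, 0, 0, 0, 9, 9; Σd² = 18
ρ = 1 − 6·18/(6·35) = 1 − 108/210 = 0.486

0.486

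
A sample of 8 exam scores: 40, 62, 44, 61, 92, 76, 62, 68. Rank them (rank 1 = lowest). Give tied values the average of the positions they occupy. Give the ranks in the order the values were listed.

Sorted (ascending): 40, 44, 61, 62, 62, 68, 76, 92
The 2 values of 62 occupy positions 4–5 → average rank (4+5)/2 = 4.5.

1, 4.5, 2, 3, 8, 7, 4.5, 6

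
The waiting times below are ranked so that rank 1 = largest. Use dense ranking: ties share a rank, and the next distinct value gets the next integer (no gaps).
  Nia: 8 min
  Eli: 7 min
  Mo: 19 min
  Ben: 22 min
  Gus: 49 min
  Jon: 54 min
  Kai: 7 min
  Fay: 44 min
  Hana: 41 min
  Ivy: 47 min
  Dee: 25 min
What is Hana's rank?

5

Sorted (descending): 54, 49, 47, 44, 41, 25, 22, 19, 8, 7, 7
The 2 values of 7 share dense rank 10.
Remaining distinct values take the next consecutive integers.
Hana has value 41 min → rank 5.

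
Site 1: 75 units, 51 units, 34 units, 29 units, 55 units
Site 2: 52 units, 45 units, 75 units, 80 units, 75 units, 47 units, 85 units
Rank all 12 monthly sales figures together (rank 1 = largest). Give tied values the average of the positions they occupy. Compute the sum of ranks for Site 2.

37

Sorted (descending): 85, 80, 75, 75, 75, 55, 52, 51, 47, 45, 34, 29
The 3 values of 75 occupy positions 3–5 → average rank 4.
Site 2 values → pooled ranks: 52→7, 45→10, 75→4, 80→2, 75→4, 47→9, 85→1
Rank sum = 7 + 10 + 4 + 2 + 4 + 9 + 1 = 37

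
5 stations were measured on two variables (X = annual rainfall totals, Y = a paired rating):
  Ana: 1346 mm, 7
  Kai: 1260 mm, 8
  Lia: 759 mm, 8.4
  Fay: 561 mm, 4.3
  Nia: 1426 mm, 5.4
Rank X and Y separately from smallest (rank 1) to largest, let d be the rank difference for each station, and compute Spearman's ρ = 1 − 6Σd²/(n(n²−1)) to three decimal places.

0.000

Ranks of variable 1: 4, 3, 2, 1, 5
Ranks of variable 2: 3, 4, 5, 1, 2
d = r₁ − r₂: 1, -1, -3, 0, 3
d²: 1, 1, 9, 0, 9; Σd² = 20
ρ = 1 − 6·20/(5·24) = 1 − 120/120 = 0.000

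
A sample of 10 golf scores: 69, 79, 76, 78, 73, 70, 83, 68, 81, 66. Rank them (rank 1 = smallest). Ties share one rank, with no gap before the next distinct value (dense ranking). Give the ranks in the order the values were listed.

3, 8, 6, 7, 5, 4, 10, 2, 9, 1

Sorted (ascending): 66, 68, 69, 70, 73, 76, 78, 79, 81, 83
No ties — each value takes its position as its rank.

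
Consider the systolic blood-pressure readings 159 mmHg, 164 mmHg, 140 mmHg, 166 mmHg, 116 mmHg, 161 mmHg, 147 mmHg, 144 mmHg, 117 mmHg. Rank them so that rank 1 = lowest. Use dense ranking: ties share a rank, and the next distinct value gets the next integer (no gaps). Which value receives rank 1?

116

Sorted (ascending): 116, 117, 140, 144, 147, 159, 161, 164, 166
No ties — each value takes its position as its rank.
Rank 1 → value 116.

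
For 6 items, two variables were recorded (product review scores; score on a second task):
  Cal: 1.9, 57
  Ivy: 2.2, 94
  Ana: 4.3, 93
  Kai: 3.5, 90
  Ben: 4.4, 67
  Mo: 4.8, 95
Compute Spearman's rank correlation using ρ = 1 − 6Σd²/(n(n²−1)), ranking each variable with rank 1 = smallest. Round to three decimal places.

0.486

Ranks of variable 1: 1, 2, 4, 3, 5, 6
Ranks of variable 2: 1, 5, 4, 3, 2, 6
d = r₁ − r₂: 0, -3, 0, 0, 3, 0
d²: 0, 9, 0, 0, 9, 0; Σd² = 18
ρ = 1 − 6·18/(6·35) = 1 − 108/210 = 0.486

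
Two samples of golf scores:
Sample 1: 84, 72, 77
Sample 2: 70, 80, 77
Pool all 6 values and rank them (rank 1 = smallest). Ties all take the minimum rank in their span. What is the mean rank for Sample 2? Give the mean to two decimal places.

Sorted (ascending): 70, 72, 77, 77, 80, 84
The 2 values of 77 occupy positions 3–4 → each gets rank 3.
Sample 2 values → pooled ranks: 70→1, 80→5, 77→3
Mean rank = (1 + 5 + 3) / 3 = 3.00

3.00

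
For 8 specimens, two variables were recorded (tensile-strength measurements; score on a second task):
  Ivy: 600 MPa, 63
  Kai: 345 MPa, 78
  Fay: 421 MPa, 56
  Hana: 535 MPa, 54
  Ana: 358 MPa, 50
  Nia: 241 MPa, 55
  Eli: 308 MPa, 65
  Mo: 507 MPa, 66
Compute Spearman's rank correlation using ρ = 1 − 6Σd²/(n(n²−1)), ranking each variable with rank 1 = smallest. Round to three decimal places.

Ranks of variable 1: 8, 3, 5, 7, 4, 1, 2, 6
Ranks of variable 2: 5, 8, 4, 2, 1, 3, 6, 7
d = r₁ − r₂: 3, -5, 1, 5, 3, -2, -4, -1
d²: 9, 25, 1, 25, 9, 4, 16, 1; Σd² = 90
ρ = 1 − 6·90/(8·63) = 1 − 540/504 = -0.071

-0.071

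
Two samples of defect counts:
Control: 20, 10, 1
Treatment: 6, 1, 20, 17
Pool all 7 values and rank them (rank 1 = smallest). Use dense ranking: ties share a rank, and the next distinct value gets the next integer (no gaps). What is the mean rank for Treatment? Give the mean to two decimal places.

Sorted (ascending): 1, 1, 6, 10, 17, 20, 20
The 2 values of 1 share dense rank 1.
The 2 values of 20 share dense rank 5.
Remaining distinct values take the next consecutive integers.
Treatment values → pooled ranks: 6→2, 1→1, 20→5, 17→4
Mean rank = (2 + 1 + 5 + 4) / 4 = 3.00

3.00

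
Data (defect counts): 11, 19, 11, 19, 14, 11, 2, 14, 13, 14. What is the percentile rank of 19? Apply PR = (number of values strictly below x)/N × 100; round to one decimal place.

N = 10.
Strictly below 19: 8. Equal to 19: 2.
PR = 8/10 × 100 = 80.0

80.0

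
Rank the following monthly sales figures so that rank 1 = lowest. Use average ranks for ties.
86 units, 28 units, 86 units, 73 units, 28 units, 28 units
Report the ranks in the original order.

Sorted (ascending): 28, 28, 28, 73, 86, 86
The 3 values of 28 occupy positions 1–3 → average rank 2.
The 2 values of 86 occupy positions 5–6 → average rank (5+6)/2 = 5.5.

5.5, 2, 5.5, 4, 2, 2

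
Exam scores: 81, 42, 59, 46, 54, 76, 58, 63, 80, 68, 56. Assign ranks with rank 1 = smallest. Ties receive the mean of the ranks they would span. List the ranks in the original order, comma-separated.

11, 1, 6, 2, 3, 9, 5, 7, 10, 8, 4

Sorted (ascending): 42, 46, 54, 56, 58, 59, 63, 68, 76, 80, 81
No ties — each value takes its position as its rank.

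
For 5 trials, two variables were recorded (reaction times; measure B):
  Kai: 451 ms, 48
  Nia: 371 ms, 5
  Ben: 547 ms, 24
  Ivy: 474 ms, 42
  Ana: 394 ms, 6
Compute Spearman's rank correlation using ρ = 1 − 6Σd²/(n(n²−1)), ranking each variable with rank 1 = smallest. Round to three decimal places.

Ranks of variable 1: 3, 1, 5, 4, 2
Ranks of variable 2: 5, 1, 3, 4, 2
d = r₁ − r₂: -2, 0, 2, 0, 0
d²: 4, 0, 4, 0, 0; Σd² = 8
ρ = 1 − 6·8/(5·24) = 1 − 48/120 = 0.600

0.600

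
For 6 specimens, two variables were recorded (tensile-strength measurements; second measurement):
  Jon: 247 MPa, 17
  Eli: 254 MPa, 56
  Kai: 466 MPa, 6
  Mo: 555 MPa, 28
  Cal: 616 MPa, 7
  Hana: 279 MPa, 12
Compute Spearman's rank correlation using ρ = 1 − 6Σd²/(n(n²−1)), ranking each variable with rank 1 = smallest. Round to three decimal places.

Ranks of variable 1: 1, 2, 4, 5, 6, 3
Ranks of variable 2: 4, 6, 1, 5, 2, 3
d = r₁ − r₂: -3, -4, 3, 0, 4, 0
d²: 9, 16, 9, 0, 16, 0; Σd² = 50
ρ = 1 − 6·50/(6·35) = 1 − 300/210 = -0.429

-0.429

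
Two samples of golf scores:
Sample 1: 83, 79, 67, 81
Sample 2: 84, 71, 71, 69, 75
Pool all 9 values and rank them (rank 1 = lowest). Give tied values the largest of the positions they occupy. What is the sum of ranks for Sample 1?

22

Sorted (ascending): 67, 69, 71, 71, 75, 79, 81, 83, 84
The 2 values of 71 occupy positions 3–4 → each gets rank 4.
Sample 1 values → pooled ranks: 83→8, 79→6, 67→1, 81→7
Rank sum = 8 + 6 + 1 + 7 = 22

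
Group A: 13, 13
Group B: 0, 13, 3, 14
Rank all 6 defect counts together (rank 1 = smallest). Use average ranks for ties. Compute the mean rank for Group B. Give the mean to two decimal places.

Sorted (ascending): 0, 3, 13, 13, 13, 14
The 3 values of 13 occupy positions 3–5 → average rank 4.
Group B values → pooled ranks: 0→1, 13→4, 3→2, 14→6
Mean rank = (1 + 4 + 2 + 6) / 4 = 3.25

3.25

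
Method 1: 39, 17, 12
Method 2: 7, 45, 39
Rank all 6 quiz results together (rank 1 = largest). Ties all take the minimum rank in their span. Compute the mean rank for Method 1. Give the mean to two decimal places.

Sorted (descending): 45, 39, 39, 17, 12, 7
The 2 values of 39 occupy positions 2–3 → each gets rank 2.
Method 1 values → pooled ranks: 39→2, 17→4, 12→5
Mean rank = (2 + 4 + 5) / 3 = 3.67

3.67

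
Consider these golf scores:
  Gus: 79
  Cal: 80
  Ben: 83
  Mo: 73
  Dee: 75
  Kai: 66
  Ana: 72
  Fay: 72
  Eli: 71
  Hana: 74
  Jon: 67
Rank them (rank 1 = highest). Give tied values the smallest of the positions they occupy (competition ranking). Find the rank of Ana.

Sorted (descending): 83, 80, 79, 75, 74, 73, 72, 72, 71, 67, 66
The 2 values of 72 occupy positions 7–8 → each gets rank 7.
Ana has value 72 → rank 7.

7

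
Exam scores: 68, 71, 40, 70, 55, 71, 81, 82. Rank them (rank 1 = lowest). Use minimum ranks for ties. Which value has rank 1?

Sorted (ascending): 40, 55, 68, 70, 71, 71, 81, 82
The 2 values of 71 occupy positions 5–6 → each gets rank 5.
Rank 1 → value 40.

40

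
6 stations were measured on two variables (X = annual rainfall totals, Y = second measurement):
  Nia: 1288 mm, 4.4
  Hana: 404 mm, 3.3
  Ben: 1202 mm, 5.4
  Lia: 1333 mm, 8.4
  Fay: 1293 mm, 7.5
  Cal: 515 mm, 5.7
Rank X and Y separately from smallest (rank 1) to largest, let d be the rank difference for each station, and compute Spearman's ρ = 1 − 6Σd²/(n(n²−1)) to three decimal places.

Ranks of variable 1: 4, 1, 3, 6, 5, 2
Ranks of variable 2: 2, 1, 3, 6, 5, 4
d = r₁ − r₂: 2, 0, 0, 0, 0, -2
d²: 4, 0, 0, 0, 0, 4; Σd² = 8
ρ = 1 − 6·8/(6·35) = 1 − 48/210 = 0.771

0.771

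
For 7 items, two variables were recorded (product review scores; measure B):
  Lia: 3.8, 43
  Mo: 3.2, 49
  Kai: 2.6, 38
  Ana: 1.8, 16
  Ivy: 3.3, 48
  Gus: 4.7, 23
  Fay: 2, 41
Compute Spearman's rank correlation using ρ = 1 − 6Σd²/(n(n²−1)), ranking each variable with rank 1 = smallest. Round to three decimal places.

Ranks of variable 1: 6, 4, 3, 1, 5, 7, 2
Ranks of variable 2: 5, 7, 3, 1, 6, 2, 4
d = r₁ − r₂: 1, -3, 0, 0, -1, 5, -2
d²: 1, 9, 0, 0, 1, 25, 4; Σd² = 40
ρ = 1 − 6·40/(7·48) = 1 − 240/336 = 0.286

0.286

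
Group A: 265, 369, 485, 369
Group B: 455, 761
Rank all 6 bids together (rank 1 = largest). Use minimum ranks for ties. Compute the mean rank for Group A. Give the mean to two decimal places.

4.00

Sorted (descending): 761, 485, 455, 369, 369, 265
The 2 values of 369 occupy positions 4–5 → each gets rank 4.
Group A values → pooled ranks: 265→6, 369→4, 485→2, 369→4
Mean rank = (6 + 4 + 2 + 4) / 4 = 4.00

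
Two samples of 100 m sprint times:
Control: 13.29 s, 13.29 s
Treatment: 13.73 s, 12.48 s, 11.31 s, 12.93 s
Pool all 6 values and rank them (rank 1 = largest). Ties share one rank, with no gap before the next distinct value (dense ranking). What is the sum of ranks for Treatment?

Sorted (descending): 13.73, 13.29, 13.29, 12.93, 12.48, 11.31
The 2 values of 13.29 share dense rank 2.
Remaining distinct values take the next consecutive integers.
Treatment values → pooled ranks: 13.73→1, 12.48→4, 11.31→5, 12.93→3
Rank sum = 1 + 4 + 5 + 3 = 13

13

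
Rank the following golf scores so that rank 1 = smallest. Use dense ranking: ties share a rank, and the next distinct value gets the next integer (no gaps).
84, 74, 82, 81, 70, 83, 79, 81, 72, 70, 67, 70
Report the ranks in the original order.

Sorted (ascending): 67, 70, 70, 70, 72, 74, 79, 81, 81, 82, 83, 84
The 3 values of 70 share dense rank 2.
The 2 values of 81 share dense rank 6.
Remaining distinct values take the next consecutive integers.

9, 4, 7, 6, 2, 8, 5, 6, 3, 2, 1, 2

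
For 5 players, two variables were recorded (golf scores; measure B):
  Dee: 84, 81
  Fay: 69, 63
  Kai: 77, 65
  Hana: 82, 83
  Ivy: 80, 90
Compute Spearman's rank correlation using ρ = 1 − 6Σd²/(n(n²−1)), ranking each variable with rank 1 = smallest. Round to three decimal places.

0.600

Ranks of variable 1: 5, 1, 2, 4, 3
Ranks of variable 2: 3, 1, 2, 4, 5
d = r₁ − r₂: 2, 0, 0, 0, -2
d²: 4, 0, 0, 0, 4; Σd² = 8
ρ = 1 − 6·8/(5·24) = 1 − 48/120 = 0.600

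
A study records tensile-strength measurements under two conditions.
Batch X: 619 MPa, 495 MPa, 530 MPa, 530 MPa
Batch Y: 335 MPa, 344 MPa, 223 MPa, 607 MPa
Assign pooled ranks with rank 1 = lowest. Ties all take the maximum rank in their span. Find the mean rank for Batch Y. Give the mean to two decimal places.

3.25

Sorted (ascending): 223, 335, 344, 495, 530, 530, 607, 619
The 2 values of 530 occupy positions 5–6 → each gets rank 6.
Batch Y values → pooled ranks: 335→2, 344→3, 223→1, 607→7
Mean rank = (2 + 3 + 1 + 7) / 4 = 3.25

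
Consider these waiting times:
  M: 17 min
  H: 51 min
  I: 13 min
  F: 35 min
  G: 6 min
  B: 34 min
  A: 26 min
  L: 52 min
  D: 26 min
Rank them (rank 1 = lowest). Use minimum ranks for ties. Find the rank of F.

7

Sorted (ascending): 6, 13, 17, 26, 26, 34, 35, 51, 52
The 2 values of 26 occupy positions 4–5 → each gets rank 4.
F has value 35 min → rank 7.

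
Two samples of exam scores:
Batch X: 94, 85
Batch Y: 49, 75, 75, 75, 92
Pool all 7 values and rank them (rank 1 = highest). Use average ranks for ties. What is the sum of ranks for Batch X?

Sorted (descending): 94, 92, 85, 75, 75, 75, 49
The 3 values of 75 occupy positions 4–6 → average rank 5.
Batch X values → pooled ranks: 94→1, 85→3
Rank sum = 1 + 3 = 4

4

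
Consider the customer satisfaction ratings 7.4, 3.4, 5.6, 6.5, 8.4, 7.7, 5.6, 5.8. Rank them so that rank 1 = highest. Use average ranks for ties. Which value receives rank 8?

Sorted (descending): 8.4, 7.7, 7.4, 6.5, 5.8, 5.6, 5.6, 3.4
The 2 values of 5.6 occupy positions 6–7 → average rank (6+7)/2 = 6.5.
Rank 8 → value 3.4.

3.4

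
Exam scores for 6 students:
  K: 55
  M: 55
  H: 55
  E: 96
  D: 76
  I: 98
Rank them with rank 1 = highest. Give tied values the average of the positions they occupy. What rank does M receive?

5

Sorted (descending): 98, 96, 76, 55, 55, 55
The 3 values of 55 occupy positions 4–6 → average rank 5.
M has value 55 → rank 5.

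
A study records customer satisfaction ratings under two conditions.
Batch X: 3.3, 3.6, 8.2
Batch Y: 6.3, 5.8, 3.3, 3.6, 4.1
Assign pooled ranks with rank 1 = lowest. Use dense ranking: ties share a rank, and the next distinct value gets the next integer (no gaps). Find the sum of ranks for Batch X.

Sorted (ascending): 3.3, 3.3, 3.6, 3.6, 4.1, 5.8, 6.3, 8.2
The 2 values of 3.3 share dense rank 1.
The 2 values of 3.6 share dense rank 2.
Remaining distinct values take the next consecutive integers.
Batch X values → pooled ranks: 3.3→1, 3.6→2, 8.2→6
Rank sum = 1 + 2 + 6 = 9

9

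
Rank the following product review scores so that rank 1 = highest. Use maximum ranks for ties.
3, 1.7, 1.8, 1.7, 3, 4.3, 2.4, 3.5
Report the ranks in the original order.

Sorted (descending): 4.3, 3.5, 3, 3, 2.4, 1.8, 1.7, 1.7
The 2 values of 3 occupy positions 3–4 → each gets rank 4.
The 2 values of 1.7 occupy positions 7–8 → each gets rank 8.

4, 8, 6, 8, 4, 1, 5, 2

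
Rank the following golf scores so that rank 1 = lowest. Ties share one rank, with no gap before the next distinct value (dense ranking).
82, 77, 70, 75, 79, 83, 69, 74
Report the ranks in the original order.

7, 5, 2, 4, 6, 8, 1, 3

Sorted (ascending): 69, 70, 74, 75, 77, 79, 82, 83
No ties — each value takes its position as its rank.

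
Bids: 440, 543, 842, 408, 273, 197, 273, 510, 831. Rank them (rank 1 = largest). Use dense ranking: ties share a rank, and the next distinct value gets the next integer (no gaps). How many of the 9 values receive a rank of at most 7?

Sorted (descending): 842, 831, 543, 510, 440, 408, 273, 273, 197
The 2 values of 273 share dense rank 7.
Remaining distinct values take the next consecutive integers.
Ranks ≤ 7: {1, 2, 3, 4, 5, 6, 7, 7} → 8 values.

8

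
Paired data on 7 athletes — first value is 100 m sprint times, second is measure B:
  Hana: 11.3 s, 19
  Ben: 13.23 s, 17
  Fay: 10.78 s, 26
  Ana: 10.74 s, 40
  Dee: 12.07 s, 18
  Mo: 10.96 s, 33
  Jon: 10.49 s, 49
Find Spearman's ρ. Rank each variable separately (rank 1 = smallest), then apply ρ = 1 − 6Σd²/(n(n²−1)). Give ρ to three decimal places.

-0.964

Ranks of variable 1: 5, 7, 3, 2, 6, 4, 1
Ranks of variable 2: 3, 1, 4, 6, 2, 5, 7
d = r₁ − r₂: 2, 6, -1, -4, 4, -1, -6
d²: 4, 36, 1, 16, 16, 1, 36; Σd² = 110
ρ = 1 − 6·110/(7·48) = 1 − 660/336 = -0.964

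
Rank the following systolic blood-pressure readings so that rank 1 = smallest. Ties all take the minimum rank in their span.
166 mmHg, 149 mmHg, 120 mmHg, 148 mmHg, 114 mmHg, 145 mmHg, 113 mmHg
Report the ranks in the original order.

7, 6, 3, 5, 2, 4, 1

Sorted (ascending): 113, 114, 120, 145, 148, 149, 166
No ties — each value takes its position as its rank.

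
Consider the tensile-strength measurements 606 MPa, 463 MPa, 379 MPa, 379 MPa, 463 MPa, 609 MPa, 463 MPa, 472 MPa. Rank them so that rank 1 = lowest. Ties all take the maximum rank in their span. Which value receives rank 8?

609

Sorted (ascending): 379, 379, 463, 463, 463, 472, 606, 609
The 2 values of 379 occupy positions 1–2 → each gets rank 2.
The 3 values of 463 occupy positions 3–5 → each gets rank 5.
Rank 8 → value 609.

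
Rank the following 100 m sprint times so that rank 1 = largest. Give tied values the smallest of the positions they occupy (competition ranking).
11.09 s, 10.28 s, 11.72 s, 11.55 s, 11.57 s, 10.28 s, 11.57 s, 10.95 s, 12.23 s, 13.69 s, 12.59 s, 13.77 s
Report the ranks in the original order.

Sorted (descending): 13.77, 13.69, 12.59, 12.23, 11.72, 11.57, 11.57, 11.55, 11.09, 10.95, 10.28, 10.28
The 2 values of 11.57 occupy positions 6–7 → each gets rank 6.
The 2 values of 10.28 occupy positions 11–12 → each gets rank 11.

9, 11, 5, 8, 6, 11, 6, 10, 4, 2, 3, 1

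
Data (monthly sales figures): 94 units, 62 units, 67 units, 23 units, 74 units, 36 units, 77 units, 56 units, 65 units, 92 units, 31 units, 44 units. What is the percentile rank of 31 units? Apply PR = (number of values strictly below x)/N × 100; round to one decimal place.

N = 12.
Strictly below 31: 1. Equal to 31: 1.
PR = 1/12 × 100 = 8.3

8.3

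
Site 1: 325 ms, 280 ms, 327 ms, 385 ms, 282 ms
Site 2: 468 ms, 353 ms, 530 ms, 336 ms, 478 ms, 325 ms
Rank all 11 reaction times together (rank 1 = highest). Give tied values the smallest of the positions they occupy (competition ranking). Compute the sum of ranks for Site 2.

Sorted (descending): 530, 478, 468, 385, 353, 336, 327, 325, 325, 282, 280
The 2 values of 325 occupy positions 8–9 → each gets rank 8.
Site 2 values → pooled ranks: 468→3, 353→5, 530→1, 336→6, 478→2, 325→8
Rank sum = 3 + 5 + 1 + 6 + 2 + 8 = 25

25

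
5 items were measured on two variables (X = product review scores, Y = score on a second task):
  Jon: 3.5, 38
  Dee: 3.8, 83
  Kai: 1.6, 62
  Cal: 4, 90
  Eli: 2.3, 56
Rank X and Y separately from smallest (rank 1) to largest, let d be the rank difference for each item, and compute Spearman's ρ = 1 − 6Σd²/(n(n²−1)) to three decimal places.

Ranks of variable 1: 3, 4, 1, 5, 2
Ranks of variable 2: 1, 4, 3, 5, 2
d = r₁ − r₂: 2, 0, -2, 0, 0
d²: 4, 0, 4, 0, 0; Σd² = 8
ρ = 1 − 6·8/(5·24) = 1 − 48/120 = 0.600

0.600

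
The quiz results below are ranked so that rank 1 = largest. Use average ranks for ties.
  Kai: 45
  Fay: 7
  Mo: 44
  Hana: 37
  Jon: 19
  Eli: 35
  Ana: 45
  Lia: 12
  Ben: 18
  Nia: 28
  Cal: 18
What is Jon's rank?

Sorted (descending): 45, 45, 44, 37, 35, 28, 19, 18, 18, 12, 7
The 2 values of 45 occupy positions 1–2 → average rank (1+2)/2 = 1.5.
The 2 values of 18 occupy positions 8–9 → average rank (8+9)/2 = 8.5.
Jon has value 19 → rank 7.

7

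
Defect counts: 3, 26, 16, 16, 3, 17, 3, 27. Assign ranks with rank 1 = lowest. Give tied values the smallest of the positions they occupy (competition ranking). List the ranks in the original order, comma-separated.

1, 7, 4, 4, 1, 6, 1, 8

Sorted (ascending): 3, 3, 3, 16, 16, 17, 26, 27
The 3 values of 3 occupy positions 1–3 → each gets rank 1.
The 2 values of 16 occupy positions 4–5 → each gets rank 4.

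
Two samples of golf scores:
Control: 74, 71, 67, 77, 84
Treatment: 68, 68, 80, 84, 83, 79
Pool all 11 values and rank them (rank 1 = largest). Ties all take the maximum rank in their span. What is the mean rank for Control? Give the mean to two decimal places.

Sorted (descending): 84, 84, 83, 80, 79, 77, 74, 71, 68, 68, 67
The 2 values of 84 occupy positions 1–2 → each gets rank 2.
The 2 values of 68 occupy positions 9–10 → each gets rank 10.
Control values → pooled ranks: 74→7, 71→8, 67→11, 77→6, 84→2
Mean rank = (7 + 8 + 11 + 6 + 2) / 5 = 6.80

6.80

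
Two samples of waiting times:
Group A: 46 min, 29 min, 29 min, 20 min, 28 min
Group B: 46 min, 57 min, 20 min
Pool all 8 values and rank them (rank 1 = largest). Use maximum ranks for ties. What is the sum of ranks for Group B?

12

Sorted (descending): 57, 46, 46, 29, 29, 28, 20, 20
The 2 values of 46 occupy positions 2–3 → each gets rank 3.
The 2 values of 29 occupy positions 4–5 → each gets rank 5.
The 2 values of 20 occupy positions 7–8 → each gets rank 8.
Group B values → pooled ranks: 46→3, 57→1, 20→8
Rank sum = 3 + 1 + 8 = 12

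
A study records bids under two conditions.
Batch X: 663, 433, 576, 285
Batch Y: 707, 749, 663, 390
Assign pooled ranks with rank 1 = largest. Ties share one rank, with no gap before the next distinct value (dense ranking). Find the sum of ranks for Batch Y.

12

Sorted (descending): 749, 707, 663, 663, 576, 433, 390, 285
The 2 values of 663 share dense rank 3.
Remaining distinct values take the next consecutive integers.
Batch Y values → pooled ranks: 707→2, 749→1, 663→3, 390→6
Rank sum = 2 + 1 + 3 + 6 = 12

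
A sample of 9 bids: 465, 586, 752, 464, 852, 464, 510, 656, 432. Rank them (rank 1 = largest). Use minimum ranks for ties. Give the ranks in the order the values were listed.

6, 4, 2, 7, 1, 7, 5, 3, 9

Sorted (descending): 852, 752, 656, 586, 510, 465, 464, 464, 432
The 2 values of 464 occupy positions 7–8 → each gets rank 7.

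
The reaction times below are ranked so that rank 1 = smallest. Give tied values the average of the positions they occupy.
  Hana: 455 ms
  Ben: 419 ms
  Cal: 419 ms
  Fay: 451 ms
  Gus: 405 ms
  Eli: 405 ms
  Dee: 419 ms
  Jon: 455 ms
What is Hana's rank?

Sorted (ascending): 405, 405, 419, 419, 419, 451, 455, 455
The 2 values of 405 occupy positions 1–2 → average rank (1+2)/2 = 1.5.
The 3 values of 419 occupy positions 3–5 → average rank 4.
The 2 values of 455 occupy positions 7–8 → average rank (7+8)/2 = 7.5.
Hana has value 455 ms → rank 7.5.

7.5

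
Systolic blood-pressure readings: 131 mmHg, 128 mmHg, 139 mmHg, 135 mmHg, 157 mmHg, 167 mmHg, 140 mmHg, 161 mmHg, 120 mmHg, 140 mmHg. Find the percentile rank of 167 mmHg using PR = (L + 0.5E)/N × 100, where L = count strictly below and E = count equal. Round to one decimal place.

95.0

N = 10.
Strictly below 167: 9. Equal to 167: 1.
PR = (9 + 0.5·1)/10 × 100 = 95.0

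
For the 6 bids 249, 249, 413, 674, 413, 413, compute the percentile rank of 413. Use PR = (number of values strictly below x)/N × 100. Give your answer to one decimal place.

N = 6.
Strictly below 413: 2. Equal to 413: 3.
PR = 2/6 × 100 = 33.3

33.3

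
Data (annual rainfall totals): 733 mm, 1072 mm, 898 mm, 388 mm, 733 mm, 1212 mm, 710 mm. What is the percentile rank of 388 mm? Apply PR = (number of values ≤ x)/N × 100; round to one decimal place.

14.3

N = 7.
Strictly below 388: 0. Equal to 388: 1.
PR = 1/7 × 100 = 14.3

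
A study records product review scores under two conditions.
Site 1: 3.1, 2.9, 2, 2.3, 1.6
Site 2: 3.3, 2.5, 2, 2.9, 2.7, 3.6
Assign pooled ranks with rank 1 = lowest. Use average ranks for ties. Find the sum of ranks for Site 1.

Sorted (ascending): 1.6, 2, 2, 2.3, 2.5, 2.7, 2.9, 2.9, 3.1, 3.3, 3.6
The 2 values of 2 occupy positions 2–3 → average rank (2+3)/2 = 2.5.
The 2 values of 2.9 occupy positions 7–8 → average rank (7+8)/2 = 7.5.
Site 1 values → pooled ranks: 3.1→9, 2.9→7.5, 2→2.5, 2.3→4, 1.6→1
Rank sum = 9 + 7.5 + 2.5 + 4 + 1 = 24

24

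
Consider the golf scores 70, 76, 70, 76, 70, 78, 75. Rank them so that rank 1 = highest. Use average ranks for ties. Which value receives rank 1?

78

Sorted (descending): 78, 76, 76, 75, 70, 70, 70
The 2 values of 76 occupy positions 2–3 → average rank (2+3)/2 = 2.5.
The 3 values of 70 occupy positions 5–7 → average rank 6.
Rank 1 → value 78.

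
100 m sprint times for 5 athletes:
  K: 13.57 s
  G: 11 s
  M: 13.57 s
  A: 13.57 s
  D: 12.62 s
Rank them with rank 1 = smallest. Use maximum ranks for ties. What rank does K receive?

5

Sorted (ascending): 11, 12.62, 13.57, 13.57, 13.57
The 3 values of 13.57 occupy positions 3–5 → each gets rank 5.
K has value 13.57 s → rank 5.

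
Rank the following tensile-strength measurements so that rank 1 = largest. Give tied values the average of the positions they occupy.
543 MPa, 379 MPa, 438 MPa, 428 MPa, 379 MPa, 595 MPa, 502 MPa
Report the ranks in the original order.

2, 6.5, 4, 5, 6.5, 1, 3

Sorted (descending): 595, 543, 502, 438, 428, 379, 379
The 2 values of 379 occupy positions 6–7 → average rank (6+7)/2 = 6.5.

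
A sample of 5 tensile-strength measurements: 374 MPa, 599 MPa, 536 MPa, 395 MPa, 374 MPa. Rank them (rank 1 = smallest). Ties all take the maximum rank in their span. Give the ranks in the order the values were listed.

Sorted (ascending): 374, 374, 395, 536, 599
The 2 values of 374 occupy positions 1–2 → each gets rank 2.

2, 5, 4, 3, 2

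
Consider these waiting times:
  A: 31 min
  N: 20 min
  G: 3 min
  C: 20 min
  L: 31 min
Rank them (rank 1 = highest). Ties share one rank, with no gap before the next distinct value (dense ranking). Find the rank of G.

3

Sorted (descending): 31, 31, 20, 20, 3
The 2 values of 31 share dense rank 1.
The 2 values of 20 share dense rank 2.
Remaining distinct values take the next consecutive integers.
G has value 3 min → rank 3.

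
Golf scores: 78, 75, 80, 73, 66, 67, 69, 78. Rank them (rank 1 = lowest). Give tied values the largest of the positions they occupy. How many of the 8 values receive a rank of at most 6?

5

Sorted (ascending): 66, 67, 69, 73, 75, 78, 78, 80
The 2 values of 78 occupy positions 6–7 → each gets rank 7.
Ranks ≤ 6: {1, 2, 3, 4, 5} → 5 values.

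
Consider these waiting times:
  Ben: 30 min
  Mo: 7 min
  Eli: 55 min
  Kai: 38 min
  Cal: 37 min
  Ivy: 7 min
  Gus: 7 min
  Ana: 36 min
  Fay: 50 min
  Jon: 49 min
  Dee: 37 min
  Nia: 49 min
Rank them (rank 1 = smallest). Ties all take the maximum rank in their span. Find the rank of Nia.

10

Sorted (ascending): 7, 7, 7, 30, 36, 37, 37, 38, 49, 49, 50, 55
The 3 values of 7 occupy positions 1–3 → each gets rank 3.
The 2 values of 37 occupy positions 6–7 → each gets rank 7.
The 2 values of 49 occupy positions 9–10 → each gets rank 10.
Nia has value 49 min → rank 10.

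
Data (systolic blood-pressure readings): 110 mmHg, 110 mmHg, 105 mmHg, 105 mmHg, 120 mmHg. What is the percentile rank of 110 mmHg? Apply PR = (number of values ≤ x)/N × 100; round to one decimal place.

80.0

N = 5.
Strictly below 110: 2. Equal to 110: 2.
PR = 4/5 × 100 = 80.0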